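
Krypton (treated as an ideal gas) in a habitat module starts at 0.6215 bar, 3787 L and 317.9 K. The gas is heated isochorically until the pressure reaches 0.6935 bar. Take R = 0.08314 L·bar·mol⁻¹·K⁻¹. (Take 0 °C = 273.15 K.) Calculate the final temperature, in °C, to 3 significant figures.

T₂ ≈ 81.6 °C

Isochoric, so P/T is constant: V₂ = V₁; T₂ = T₁·(P₂/P₁) = 354.7 K.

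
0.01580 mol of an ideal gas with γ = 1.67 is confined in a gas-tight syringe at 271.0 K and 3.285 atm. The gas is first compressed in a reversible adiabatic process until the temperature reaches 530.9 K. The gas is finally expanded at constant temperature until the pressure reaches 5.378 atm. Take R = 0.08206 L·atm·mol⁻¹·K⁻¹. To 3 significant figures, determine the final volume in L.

From PV = nRT: V₁ = nRT₁/P₁ = 0.1070 L.
Reversible adiabatic, γ = 1.67: P₂ = P₁·(T₂/T₁)^(γ/(γ−1)) = 17.56 atm; V₂ = V₁·(T₁/T₂)^(1/(γ−1)) = 0.03920 L.
T constant ⇒ Boyle's law P V = const: T₃ = T₂; V₃ = V₂·(P₂/P₃) = 0.1280 L.

V₃ ≈ 0.128 L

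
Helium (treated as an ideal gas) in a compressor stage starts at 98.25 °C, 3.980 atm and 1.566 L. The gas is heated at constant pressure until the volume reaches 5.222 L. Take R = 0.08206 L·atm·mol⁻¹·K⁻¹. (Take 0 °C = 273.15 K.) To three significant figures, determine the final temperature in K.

Convert: T₁ = 371.4 K.
Isobaric, so V/T is constant: P₂ = P₁; T₂ = T₁·(V₂/V₁) = 1238 K.

T₂ ≈ 1.24e+03 K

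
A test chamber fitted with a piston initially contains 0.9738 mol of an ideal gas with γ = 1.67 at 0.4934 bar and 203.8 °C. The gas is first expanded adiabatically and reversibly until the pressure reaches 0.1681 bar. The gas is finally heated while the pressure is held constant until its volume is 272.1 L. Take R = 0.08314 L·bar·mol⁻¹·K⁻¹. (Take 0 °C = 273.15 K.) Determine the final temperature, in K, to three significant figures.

Convert: T₁ = 476.9 K.
From PV = nRT: V₁ = nRT₁/P₁ = 78.26 L.
Reversible adiabatic, γ = 1.67: T₂ = T₁·(P₂/P₁)^((γ−1)/γ) = 309.6 K; V₂ = V₁·(P₁/P₂)^(1/γ) = 149.1 L.
Isobaric, so V/T is constant: P₃ = P₂; T₃ = T₂·(V₃/V₂) = 565.0 K.

T₃ ≈ 565 K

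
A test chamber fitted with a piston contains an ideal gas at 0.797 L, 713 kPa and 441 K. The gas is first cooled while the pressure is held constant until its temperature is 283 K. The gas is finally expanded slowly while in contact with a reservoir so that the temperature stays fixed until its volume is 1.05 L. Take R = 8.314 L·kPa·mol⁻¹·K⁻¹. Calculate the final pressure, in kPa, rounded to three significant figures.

P₃ ≈ 347 kPa

P constant ⇒ V ∝ T: P₂ = P₁; V₂ = V₁·(T₂/T₁) = 0.5115 L.
T constant ⇒ Boyle's law P V = const: T₃ = T₂; P₃ = P₂·(V₂/V₃) = 347.3 kPa.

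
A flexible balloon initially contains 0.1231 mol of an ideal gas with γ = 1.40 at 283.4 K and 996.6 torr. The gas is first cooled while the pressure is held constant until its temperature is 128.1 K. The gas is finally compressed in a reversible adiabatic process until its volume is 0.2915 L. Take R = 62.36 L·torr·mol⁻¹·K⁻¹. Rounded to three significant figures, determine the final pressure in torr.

P₃ ≈ 5.49e+03 torr

From PV = nRT: V₁ = nRT₁/P₁ = 2.183 L.
P constant ⇒ V ∝ T: P₂ = P₁; V₂ = V₁·(T₂/T₁) = 0.9867 L.
Reversible adiabatic, γ = 1.40: T₃ = T₂·(V₂/V₃)^(γ−1) = 208.6 K; P₃ = P₂·(V₂/V₃)^γ = 5494 torr.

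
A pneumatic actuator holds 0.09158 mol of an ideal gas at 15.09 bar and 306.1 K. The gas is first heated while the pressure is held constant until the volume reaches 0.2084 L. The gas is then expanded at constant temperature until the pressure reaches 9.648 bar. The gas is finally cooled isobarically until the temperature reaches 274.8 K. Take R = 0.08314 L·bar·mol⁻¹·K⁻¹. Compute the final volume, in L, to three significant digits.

From PV = nRT: V₁ = nRT₁/P₁ = 0.1544 L.
Isobaric, so V/T is constant: P₂ = P₁; T₂ = T₁·(V₂/V₁) = 413.0 K.
Isothermal, so P V is constant: T₃ = T₂; V₃ = V₂·(P₂/P₃) = 0.3259 L.
P constant ⇒ V ∝ T: P₄ = P₃; V₄ = V₃·(T₄/T₃) = 0.2169 L.

V₄ ≈ 0.217 L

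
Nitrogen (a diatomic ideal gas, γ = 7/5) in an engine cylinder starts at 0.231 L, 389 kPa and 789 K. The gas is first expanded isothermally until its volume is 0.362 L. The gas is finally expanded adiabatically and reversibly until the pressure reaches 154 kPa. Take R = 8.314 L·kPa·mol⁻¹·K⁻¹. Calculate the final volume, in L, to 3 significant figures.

V₃ ≈ 0.509 L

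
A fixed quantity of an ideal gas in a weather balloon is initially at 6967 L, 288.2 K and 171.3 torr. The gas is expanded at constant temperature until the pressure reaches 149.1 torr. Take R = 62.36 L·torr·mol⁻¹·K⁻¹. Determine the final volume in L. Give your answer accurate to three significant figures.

T constant ⇒ Boyle's law P V = const: T₂ = T₁; V₂ = V₁·(P₁/P₂) = 8004 L.

V₂ ≈ 8.00e+03 L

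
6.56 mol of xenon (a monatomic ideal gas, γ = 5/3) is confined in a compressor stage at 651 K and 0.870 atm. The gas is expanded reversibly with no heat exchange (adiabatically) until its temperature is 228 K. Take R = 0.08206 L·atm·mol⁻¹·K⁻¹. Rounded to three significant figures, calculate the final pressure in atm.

P₂ ≈ 0.0632 atm

From PV = nRT: V₁ = nRT₁/P₁ = 402.8 L.
Reversible adiabatic, γ = 5/3: P₂ = P₁·(T₂/T₁)^(γ/(γ−1)) = 0.06315 atm; V₂ = V₁·(T₁/T₂)^(1/(γ−1)) = 1943 L.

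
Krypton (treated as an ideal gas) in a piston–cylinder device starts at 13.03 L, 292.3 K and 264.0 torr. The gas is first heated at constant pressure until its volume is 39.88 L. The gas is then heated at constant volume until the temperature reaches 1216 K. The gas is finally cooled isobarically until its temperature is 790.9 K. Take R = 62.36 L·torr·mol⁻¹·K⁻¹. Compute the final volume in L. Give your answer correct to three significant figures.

Isobaric, so V/T is constant: P₂ = P₁; T₂ = T₁·(V₂/V₁) = 894.6 K.
Isochoric, so P/T is constant: V₃ = V₂; P₃ = P₂·(T₃/T₂) = 358.8 torr.
Isobaric, so V/T is constant: P₄ = P₃; V₄ = V₃·(T₄/T₃) = 25.94 L.

V₄ ≈ 25.9 L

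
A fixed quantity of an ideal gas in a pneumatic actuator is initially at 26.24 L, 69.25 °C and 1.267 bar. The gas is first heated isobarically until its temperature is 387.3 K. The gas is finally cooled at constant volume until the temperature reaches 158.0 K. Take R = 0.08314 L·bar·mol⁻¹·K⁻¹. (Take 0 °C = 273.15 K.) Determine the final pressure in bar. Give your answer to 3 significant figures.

P₃ ≈ 0.517 bar

Convert: T₁ = 342.4 K.
P constant ⇒ V ∝ T: P₂ = P₁; V₂ = V₁·(T₂/T₁) = 29.68 L.
V constant ⇒ P ∝ T: V₃ = V₂; P₃ = P₂·(T₃/T₂) = 0.5169 bar.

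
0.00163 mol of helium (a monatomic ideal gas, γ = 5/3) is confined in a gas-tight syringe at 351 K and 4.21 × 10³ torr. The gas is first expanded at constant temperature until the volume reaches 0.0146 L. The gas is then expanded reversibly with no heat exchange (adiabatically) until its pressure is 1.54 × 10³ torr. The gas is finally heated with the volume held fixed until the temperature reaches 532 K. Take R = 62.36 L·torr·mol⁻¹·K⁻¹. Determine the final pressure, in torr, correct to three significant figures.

P₄ ≈ 2.81e+03 torr

From PV = nRT: V₁ = nRT₁/P₁ = 0.008475 L.
Isothermal, so P V is constant: T₂ = T₁; P₂ = P₁·(V₁/V₂) = 2444 torr.
Adiabatic (γ = 5/3), T V^(γ−1) and P V^γ constant: T₃ = T₂·(P₃/P₂)^((γ−1)/γ) = 291.8 K; V₃ = V₂·(P₂/P₃)^(1/γ) = 0.01926 L.
Isochoric, so P/T is constant: V₄ = V₃; P₄ = P₃·(T₄/T₃) = 2808 torr.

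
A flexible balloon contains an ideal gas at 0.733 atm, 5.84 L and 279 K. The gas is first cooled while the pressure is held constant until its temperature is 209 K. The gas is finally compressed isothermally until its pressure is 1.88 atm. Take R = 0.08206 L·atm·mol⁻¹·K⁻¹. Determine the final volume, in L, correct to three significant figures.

Isobaric, so V/T is constant: P₂ = P₁; V₂ = V₁·(T₂/T₁) = 4.375 L.
T constant ⇒ Boyle's law P V = const: T₃ = T₂; V₃ = V₂·(P₂/P₃) = 1.706 L.

V₃ ≈ 1.71 L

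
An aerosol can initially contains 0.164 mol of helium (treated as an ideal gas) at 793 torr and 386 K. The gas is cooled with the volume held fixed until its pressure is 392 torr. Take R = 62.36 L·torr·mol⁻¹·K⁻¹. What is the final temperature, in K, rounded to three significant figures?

T₂ ≈ 191 K

From PV = nRT: V₁ = nRT₁/P₁ = 4.978 L.
Isochoric, so P/T is constant: V₂ = V₁; T₂ = T₁·(P₂/P₁) = 190.8 K.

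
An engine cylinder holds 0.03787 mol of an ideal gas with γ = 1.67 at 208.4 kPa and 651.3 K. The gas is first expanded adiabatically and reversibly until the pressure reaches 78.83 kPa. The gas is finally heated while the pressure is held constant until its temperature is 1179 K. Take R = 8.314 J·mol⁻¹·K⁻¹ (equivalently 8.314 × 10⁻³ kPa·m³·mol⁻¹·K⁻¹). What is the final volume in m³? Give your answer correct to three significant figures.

V₃ ≈ 0.00471 m³

From PV = nRT: V₁ = nRT₁/P₁ = 0.0009840 m³.
Adiabatic (γ = 1.67), T V^(γ−1) and P V^γ constant: T₂ = T₁·(P₂/P₁)^((γ−1)/γ) = 441.0 K; V₂ = V₁·(P₁/P₂)^(1/γ) = 0.001761 m³.
Isobaric, so V/T is constant: P₃ = P₂; V₃ = V₂·(T₃/T₂) = 0.004709 m³.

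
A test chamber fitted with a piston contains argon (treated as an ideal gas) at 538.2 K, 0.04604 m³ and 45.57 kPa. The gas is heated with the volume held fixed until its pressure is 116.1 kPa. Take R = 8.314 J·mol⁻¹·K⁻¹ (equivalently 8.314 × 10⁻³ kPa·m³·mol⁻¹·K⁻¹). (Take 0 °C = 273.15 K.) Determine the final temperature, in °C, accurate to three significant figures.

T₂ ≈ 1.10e+03 °C

Isochoric, so P/T is constant: V₂ = V₁; T₂ = T₁·(P₂/P₁) = 1371 K.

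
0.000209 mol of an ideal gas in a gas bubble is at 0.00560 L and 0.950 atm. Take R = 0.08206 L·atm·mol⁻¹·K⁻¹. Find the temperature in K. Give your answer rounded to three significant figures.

PV = nRT ⇒ T = PV/(nR) = (0.950 × 0.00560) / (0.000209 × 0.08206)

T ≈ 310 K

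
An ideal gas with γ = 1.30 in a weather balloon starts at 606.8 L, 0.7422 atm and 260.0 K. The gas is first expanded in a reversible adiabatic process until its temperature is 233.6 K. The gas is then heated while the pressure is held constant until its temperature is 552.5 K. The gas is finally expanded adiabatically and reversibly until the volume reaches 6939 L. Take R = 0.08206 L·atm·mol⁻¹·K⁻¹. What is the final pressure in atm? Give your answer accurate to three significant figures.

P₄ ≈ 0.0957 atm

Reversible adiabatic, γ = 1.30: P₂ = P₁·(T₂/T₁)^(γ/(γ−1)) = 0.4667 atm; V₂ = V₁·(T₁/T₂)^(1/(γ−1)) = 867.1 L.
Isobaric, so V/T is constant: P₃ = P₂; V₃ = V₂·(T₃/T₂) = 2051 L.
Reversible adiabatic, γ = 1.30: T₄ = T₃·(V₃/V₄)^(γ−1) = 383.3 K; P₄ = P₃·(V₃/V₄)^γ = 0.09568 atm.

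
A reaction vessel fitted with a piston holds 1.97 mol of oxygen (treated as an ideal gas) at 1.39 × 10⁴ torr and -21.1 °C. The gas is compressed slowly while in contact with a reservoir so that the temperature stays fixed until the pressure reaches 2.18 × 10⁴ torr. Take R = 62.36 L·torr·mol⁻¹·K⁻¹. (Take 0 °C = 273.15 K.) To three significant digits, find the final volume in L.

V₂ ≈ 1.42 L

Convert: T₁ = 252.0 K.
From PV = nRT: V₁ = nRT₁/P₁ = 2.228 L.
Isothermal, so P V is constant: T₂ = T₁; V₂ = V₁·(P₁/P₂) = 1.420 L.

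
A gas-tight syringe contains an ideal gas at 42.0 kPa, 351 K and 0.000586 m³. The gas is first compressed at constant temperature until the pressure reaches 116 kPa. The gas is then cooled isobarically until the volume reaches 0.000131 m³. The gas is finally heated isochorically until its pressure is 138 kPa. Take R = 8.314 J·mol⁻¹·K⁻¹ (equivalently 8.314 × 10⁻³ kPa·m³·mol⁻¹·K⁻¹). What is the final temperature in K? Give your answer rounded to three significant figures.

T constant ⇒ Boyle's law P V = const: T₂ = T₁; V₂ = V₁·(P₁/P₂) = 0.0002122 m³.
P constant ⇒ V ∝ T: P₃ = P₂; T₃ = T₂·(V₃/V₂) = 216.7 K.
V constant ⇒ P ∝ T: V₄ = V₃; T₄ = T₃·(P₄/P₃) = 257.8 K.

T₄ ≈ 258 K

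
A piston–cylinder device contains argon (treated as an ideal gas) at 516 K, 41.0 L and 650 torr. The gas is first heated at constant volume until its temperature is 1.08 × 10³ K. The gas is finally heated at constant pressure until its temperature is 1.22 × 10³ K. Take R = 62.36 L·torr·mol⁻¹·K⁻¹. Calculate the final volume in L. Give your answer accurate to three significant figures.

V constant ⇒ P ∝ T: V₂ = V₁; P₂ = P₁·(T₂/T₁) = 1360 torr.
Isobaric, so V/T is constant: P₃ = P₂; V₃ = V₂·(T₃/T₂) = 46.31 L.

V₃ ≈ 46.3 L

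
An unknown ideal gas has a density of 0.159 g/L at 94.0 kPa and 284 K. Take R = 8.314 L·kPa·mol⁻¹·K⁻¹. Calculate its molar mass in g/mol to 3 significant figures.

ρ = PM/(RT) ⇒ M = ρRT/P = (0.159 × 8.314 × 284.0) / 94.0

M ≈ 3.99 g/mol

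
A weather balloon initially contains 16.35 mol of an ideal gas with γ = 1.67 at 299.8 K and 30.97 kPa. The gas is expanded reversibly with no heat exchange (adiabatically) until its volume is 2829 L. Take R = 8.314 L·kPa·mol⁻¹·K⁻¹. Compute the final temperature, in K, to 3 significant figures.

From PV = nRT: V₁ = nRT₁/P₁ = 1316 L.
Adiabatic (γ = 1.67), T V^(γ−1) and P V^γ constant: T₂ = T₁·(V₁/V₂)^(γ−1) = 179.5 K; P₂ = P₁·(V₁/V₂)^γ = 8.626 kPa.

T₂ ≈ 180 K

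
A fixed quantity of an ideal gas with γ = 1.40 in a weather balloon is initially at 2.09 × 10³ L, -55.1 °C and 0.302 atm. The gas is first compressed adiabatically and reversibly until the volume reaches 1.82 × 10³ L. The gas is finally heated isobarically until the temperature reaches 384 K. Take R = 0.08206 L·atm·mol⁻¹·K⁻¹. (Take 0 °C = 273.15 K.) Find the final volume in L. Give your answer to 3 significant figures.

V₃ ≈ 3.03e+03 L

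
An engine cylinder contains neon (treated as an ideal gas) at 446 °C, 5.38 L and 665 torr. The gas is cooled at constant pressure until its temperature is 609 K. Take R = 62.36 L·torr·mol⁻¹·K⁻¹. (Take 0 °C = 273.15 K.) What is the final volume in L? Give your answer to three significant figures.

Convert: T₁ = 719.1 K.
P constant ⇒ V ∝ T: P₂ = P₁; V₂ = V₁·(T₂/T₁) = 4.556 L.

V₂ ≈ 4.56 L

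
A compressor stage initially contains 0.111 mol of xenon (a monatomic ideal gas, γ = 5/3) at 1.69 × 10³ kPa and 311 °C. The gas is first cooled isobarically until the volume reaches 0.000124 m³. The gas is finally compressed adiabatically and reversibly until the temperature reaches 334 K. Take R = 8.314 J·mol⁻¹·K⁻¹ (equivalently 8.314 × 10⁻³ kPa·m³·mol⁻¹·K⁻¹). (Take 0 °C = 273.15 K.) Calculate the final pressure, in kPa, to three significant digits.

Convert: T₁ = 584.1 K.
From PV = nRT: V₁ = nRT₁/P₁ = 0.0003190 m³.
Isobaric, so V/T is constant: P₂ = P₁; T₂ = T₁·(V₂/V₁) = 227.1 K.
Adiabatic (γ = 5/3), T V^(γ−1) and P V^γ constant: P₃ = P₂·(T₃/T₂)^(γ/(γ−1)) = 4434 kPa; V₃ = V₂·(T₂/T₃)^(1/(γ−1)) = 6.951e-05 m³.

P₃ ≈ 4.43e+03 kPa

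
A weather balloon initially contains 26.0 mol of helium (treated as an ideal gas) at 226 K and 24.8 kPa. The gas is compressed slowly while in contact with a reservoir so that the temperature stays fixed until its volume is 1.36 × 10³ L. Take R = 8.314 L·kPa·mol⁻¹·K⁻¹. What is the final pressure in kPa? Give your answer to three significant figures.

P₂ ≈ 35.9 kPa

From PV = nRT: V₁ = nRT₁/P₁ = 1970 L.
T constant ⇒ Boyle's law P V = const: T₂ = T₁; P₂ = P₁·(V₁/V₂) = 35.92 kPa.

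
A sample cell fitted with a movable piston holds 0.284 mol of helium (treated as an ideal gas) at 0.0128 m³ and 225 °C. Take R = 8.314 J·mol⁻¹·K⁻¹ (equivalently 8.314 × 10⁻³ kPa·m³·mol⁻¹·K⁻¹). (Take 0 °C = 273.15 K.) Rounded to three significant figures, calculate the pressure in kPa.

P ≈ 91.9 kPa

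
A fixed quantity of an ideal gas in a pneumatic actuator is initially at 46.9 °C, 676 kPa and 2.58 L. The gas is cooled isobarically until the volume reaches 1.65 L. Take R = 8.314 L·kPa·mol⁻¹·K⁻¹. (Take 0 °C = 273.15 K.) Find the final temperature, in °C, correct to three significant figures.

T₂ ≈ -68.5 °C

Convert: T₁ = 320.0 K.
Isobaric, so V/T is constant: P₂ = P₁; T₂ = T₁·(V₂/V₁) = 204.7 K.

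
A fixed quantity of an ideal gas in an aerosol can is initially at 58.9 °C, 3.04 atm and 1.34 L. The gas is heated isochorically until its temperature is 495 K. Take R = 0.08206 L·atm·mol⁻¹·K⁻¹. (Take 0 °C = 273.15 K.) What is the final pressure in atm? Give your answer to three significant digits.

Convert: T₁ = 332.0 K.
Isochoric, so P/T is constant: V₂ = V₁; P₂ = P₁·(T₂/T₁) = 4.532 atm.

P₂ ≈ 4.53 atm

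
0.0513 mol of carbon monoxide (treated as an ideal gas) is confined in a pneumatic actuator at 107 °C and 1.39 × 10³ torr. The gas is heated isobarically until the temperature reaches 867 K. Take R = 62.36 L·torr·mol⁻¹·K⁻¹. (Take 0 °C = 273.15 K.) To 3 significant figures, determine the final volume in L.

Convert: T₁ = 380.1 K.
From PV = nRT: V₁ = nRT₁/P₁ = 0.8749 L.
Isobaric, so V/T is constant: P₂ = P₁; V₂ = V₁·(T₂/T₁) = 1.995 L.

V₂ ≈ 2.00 L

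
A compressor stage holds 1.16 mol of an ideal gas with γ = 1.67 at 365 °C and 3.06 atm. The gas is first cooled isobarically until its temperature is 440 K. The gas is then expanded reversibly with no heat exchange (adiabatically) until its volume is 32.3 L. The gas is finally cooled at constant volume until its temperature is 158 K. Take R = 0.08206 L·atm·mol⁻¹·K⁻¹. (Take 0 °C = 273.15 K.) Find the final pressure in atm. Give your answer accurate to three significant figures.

P₄ ≈ 0.466 atm

Convert: T₁ = 638.1 K.
From PV = nRT: V₁ = nRT₁/P₁ = 19.85 L.
P constant ⇒ V ∝ T: P₂ = P₁; V₂ = V₁·(T₂/T₁) = 13.69 L.
Adiabatic (γ = 1.67), T V^(γ−1) and P V^γ constant: T₃ = T₂·(V₂/V₃)^(γ−1) = 247.5 K; P₃ = P₂·(V₂/V₃)^γ = 0.7295 atm.
Isochoric, so P/T is constant: V₄ = V₃; P₄ = P₃·(T₄/T₃) = 0.4656 atm.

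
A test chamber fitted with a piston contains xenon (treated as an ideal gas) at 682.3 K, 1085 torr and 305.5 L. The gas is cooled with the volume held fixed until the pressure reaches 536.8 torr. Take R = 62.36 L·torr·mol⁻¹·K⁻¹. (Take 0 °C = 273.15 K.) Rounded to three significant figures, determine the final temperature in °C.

V constant ⇒ P ∝ T: V₂ = V₁; T₂ = T₁·(P₂/P₁) = 337.6 K.

T₂ ≈ 64.4 °C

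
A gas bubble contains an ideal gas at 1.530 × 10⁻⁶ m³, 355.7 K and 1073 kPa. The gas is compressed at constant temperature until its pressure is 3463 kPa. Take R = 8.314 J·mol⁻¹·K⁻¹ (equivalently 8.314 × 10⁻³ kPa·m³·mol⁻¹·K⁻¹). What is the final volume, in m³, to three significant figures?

V₂ ≈ 4.74e-07 m³

Isothermal, so P V is constant: T₂ = T₁; V₂ = V₁·(P₁/P₂) = 4.741e-07 m³.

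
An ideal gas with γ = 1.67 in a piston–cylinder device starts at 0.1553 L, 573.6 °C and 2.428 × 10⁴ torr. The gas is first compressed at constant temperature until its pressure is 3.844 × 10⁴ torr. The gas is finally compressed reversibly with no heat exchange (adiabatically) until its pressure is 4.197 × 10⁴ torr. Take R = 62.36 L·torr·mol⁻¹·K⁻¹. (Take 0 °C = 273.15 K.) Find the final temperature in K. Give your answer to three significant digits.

T₃ ≈ 877 K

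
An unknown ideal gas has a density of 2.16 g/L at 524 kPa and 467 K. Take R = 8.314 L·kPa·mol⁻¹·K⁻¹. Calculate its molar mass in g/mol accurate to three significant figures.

M ≈ 16.0 g/mol

ρ = PM/(RT) ⇒ M = ρRT/P = (2.16 × 8.314 × 467.0) / 524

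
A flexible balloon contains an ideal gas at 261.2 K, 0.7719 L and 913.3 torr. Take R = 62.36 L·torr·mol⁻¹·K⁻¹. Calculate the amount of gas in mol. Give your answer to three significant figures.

n ≈ 0.0433 mol

PV = nRT ⇒ n = PV/(RT) = (913.3 × 0.7719) / (62.36 × 261.2)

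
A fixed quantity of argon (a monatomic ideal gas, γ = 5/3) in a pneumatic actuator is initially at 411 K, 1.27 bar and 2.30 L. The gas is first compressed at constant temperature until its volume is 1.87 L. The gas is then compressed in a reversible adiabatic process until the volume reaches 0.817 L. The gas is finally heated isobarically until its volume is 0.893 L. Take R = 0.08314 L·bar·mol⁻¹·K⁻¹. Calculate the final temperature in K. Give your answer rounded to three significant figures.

T₄ ≈ 780 K

Isothermal, so P V is constant: T₂ = T₁; P₂ = P₁·(V₁/V₂) = 1.562 bar.
Adiabatic (γ = 5/3), T V^(γ−1) and P V^γ constant: T₃ = T₂·(V₂/V₃)^(γ−1) = 713.8 K; P₃ = P₂·(V₂/V₃)^γ = 6.209 bar.
P constant ⇒ V ∝ T: P₄ = P₃; T₄ = T₃·(V₄/V₃) = 780.2 K.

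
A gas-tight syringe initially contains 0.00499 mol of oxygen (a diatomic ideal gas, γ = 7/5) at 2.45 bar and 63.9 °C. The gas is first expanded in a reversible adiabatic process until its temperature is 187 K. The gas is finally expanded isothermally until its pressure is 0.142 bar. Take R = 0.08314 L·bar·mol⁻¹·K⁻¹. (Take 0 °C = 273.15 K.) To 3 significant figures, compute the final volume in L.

Convert: T₁ = 337.0 K.
From PV = nRT: V₁ = nRT₁/P₁ = 0.05707 L.
Adiabatic (γ = 7/5), T V^(γ−1) and P V^γ constant: P₂ = P₁·(T₂/T₁)^(γ/(γ−1)) = 0.3117 bar; V₂ = V₁·(T₁/T₂)^(1/(γ−1)) = 0.2489 L.
Isothermal, so P V is constant: T₃ = T₂; V₃ = V₂·(P₂/P₃) = 0.5463 L.

V₃ ≈ 0.546 L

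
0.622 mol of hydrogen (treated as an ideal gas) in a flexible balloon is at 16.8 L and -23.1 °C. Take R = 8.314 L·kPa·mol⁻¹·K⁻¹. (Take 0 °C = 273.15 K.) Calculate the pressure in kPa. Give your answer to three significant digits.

Convert: T = 250.05 K.
PV = nRT ⇒ P = nRT/V = (0.622 × 8.314 × 250.05) / 16.8

P ≈ 77.0 kPa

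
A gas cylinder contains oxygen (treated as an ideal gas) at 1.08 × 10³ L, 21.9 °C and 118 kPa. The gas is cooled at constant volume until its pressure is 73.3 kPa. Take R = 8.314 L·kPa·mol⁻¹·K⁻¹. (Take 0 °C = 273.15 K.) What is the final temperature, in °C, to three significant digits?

T₂ ≈ -89.9 °C

Convert: T₁ = 295.0 K.
Isochoric, so P/T is constant: V₂ = V₁; T₂ = T₁·(P₂/P₁) = 183.3 K.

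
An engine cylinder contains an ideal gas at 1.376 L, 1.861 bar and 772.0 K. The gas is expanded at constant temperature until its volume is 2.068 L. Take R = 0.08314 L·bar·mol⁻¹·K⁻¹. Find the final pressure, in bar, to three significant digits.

P₂ ≈ 1.24 bar

Isothermal, so P V is constant: T₂ = T₁; P₂ = P₁·(V₁/V₂) = 1.238 bar.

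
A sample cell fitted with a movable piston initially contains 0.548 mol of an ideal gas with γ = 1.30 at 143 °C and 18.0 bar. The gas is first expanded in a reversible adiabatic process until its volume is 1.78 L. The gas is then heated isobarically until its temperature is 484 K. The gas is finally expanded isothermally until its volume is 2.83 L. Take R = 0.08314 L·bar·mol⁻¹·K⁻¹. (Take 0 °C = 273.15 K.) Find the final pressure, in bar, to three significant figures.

Convert: T₁ = 416.1 K.
From PV = nRT: V₁ = nRT₁/P₁ = 1.053 L.
Reversible adiabatic, γ = 1.30: T₂ = T₁·(V₁/V₂)^(γ−1) = 355.5 K; P₂ = P₁·(V₁/V₂)^γ = 9.100 bar.
Isobaric, so V/T is constant: P₃ = P₂; V₃ = V₂·(T₃/T₂) = 2.423 L.
T constant ⇒ Boyle's law P V = const: T₄ = T₃; P₄ = P₃·(V₃/V₄) = 7.792 bar.

P₄ ≈ 7.79 bar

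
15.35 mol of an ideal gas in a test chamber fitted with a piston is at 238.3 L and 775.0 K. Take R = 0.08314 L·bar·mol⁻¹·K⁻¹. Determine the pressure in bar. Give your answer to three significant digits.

PV = nRT ⇒ P = nRT/V = (15.35 × 0.08314 × 775.0) / 238.3

P ≈ 4.15 bar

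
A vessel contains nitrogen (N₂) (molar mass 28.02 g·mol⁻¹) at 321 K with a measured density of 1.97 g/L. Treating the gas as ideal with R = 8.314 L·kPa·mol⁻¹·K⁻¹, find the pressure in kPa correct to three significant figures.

ρ = PM/(RT) ⇒ P = ρRT/M = (1.97 × 8.314 × 321.0) / 28.02

P ≈ 188 kPa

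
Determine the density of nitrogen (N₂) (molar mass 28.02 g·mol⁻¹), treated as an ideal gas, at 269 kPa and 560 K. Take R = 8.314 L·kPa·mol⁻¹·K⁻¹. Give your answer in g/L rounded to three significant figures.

ρ ≈ 1.62 g/L

ρ = PM/(RT) = (269 × 28.02) / (8.314 × 560.0)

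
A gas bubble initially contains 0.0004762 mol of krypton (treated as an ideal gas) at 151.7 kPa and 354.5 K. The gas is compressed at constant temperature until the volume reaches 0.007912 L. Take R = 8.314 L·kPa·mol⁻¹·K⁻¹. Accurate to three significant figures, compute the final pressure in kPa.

From PV = nRT: V₁ = nRT₁/P₁ = 0.009252 L.
T constant ⇒ Boyle's law P V = const: T₂ = T₁; P₂ = P₁·(V₁/V₂) = 177.4 kPa.

P₂ ≈ 177 kPa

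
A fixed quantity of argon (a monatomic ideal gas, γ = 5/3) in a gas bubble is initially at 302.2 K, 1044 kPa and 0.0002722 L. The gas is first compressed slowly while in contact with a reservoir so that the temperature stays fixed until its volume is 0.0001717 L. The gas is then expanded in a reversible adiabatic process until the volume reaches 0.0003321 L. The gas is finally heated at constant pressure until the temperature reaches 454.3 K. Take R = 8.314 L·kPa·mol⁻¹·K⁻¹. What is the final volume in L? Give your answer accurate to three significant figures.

V₄ ≈ 0.000775 L

T constant ⇒ Boyle's law P V = const: T₂ = T₁; P₂ = P₁·(V₁/V₂) = 1655 kPa.
Adiabatic (γ = 5/3), T V^(γ−1) and P V^γ constant: T₃ = T₂·(V₂/V₃)^(γ−1) = 194.7 K; P₃ = P₂·(V₂/V₃)^γ = 551.2 kPa.
Isobaric, so V/T is constant: P₄ = P₃; V₄ = V₃·(T₄/T₃) = 0.0007750 L.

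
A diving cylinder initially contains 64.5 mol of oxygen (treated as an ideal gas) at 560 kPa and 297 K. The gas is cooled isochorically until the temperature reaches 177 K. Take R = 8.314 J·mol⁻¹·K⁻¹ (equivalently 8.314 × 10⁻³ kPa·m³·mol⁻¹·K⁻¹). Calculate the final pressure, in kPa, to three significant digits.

P₂ ≈ 334 kPa

From PV = nRT: V₁ = nRT₁/P₁ = 0.2844 m³.
V constant ⇒ P ∝ T: V₂ = V₁; P₂ = P₁·(T₂/T₁) = 333.7 kPa.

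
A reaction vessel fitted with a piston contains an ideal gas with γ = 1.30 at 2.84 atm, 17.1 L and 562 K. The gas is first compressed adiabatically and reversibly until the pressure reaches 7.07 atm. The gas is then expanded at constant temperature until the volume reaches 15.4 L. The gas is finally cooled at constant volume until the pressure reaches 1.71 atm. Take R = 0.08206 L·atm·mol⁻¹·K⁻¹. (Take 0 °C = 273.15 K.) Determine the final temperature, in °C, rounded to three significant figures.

Adiabatic (γ = 1.30), T V^(γ−1) and P V^γ constant: T₂ = T₁·(P₂/P₁)^((γ−1)/γ) = 693.7 K; V₂ = V₁·(P₁/P₂)^(1/γ) = 8.478 L.
Isothermal, so P V is constant: T₃ = T₂; P₃ = P₂·(V₂/V₃) = 3.892 atm.
Isochoric, so P/T is constant: V₄ = V₃; T₄ = T₃·(P₄/P₃) = 304.7 K.

T₄ ≈ 31.6 °C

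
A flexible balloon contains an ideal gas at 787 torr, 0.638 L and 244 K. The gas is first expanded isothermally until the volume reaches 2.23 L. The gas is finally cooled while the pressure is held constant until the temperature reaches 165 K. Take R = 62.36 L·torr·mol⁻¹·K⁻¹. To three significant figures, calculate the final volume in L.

T constant ⇒ Boyle's law P V = const: T₂ = T₁; P₂ = P₁·(V₁/V₂) = 225.2 torr.
Isobaric, so V/T is constant: P₃ = P₂; V₃ = V₂·(T₃/T₂) = 1.508 L.

V₃ ≈ 1.51 L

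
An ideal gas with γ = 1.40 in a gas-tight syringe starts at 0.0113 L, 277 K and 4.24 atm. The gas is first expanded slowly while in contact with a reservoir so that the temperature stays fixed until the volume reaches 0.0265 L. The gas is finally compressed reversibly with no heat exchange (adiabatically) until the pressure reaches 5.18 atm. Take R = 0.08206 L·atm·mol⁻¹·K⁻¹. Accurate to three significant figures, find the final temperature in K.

T₃ ≈ 374 K

Isothermal, so P V is constant: T₂ = T₁; P₂ = P₁·(V₁/V₂) = 1.808 atm.
Reversible adiabatic, γ = 1.40: T₃ = T₂·(P₃/P₂)^((γ−1)/γ) = 374.2 K; V₃ = V₂·(P₂/P₃)^(1/γ) = 0.01249 L.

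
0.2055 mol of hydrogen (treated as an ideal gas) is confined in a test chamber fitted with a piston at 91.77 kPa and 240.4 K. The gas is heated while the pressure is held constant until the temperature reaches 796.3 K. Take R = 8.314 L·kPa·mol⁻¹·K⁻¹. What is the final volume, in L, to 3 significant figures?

From PV = nRT: V₁ = nRT₁/P₁ = 4.476 L.
Isobaric, so V/T is constant: P₂ = P₁; V₂ = V₁·(T₂/T₁) = 14.83 L.

V₂ ≈ 14.8 L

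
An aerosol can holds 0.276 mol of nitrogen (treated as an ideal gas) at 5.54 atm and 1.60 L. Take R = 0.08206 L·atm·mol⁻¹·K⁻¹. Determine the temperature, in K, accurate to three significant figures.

T ≈ 391 K

PV = nRT ⇒ T = PV/(nR) = (5.54 × 1.60) / (0.276 × 0.08206)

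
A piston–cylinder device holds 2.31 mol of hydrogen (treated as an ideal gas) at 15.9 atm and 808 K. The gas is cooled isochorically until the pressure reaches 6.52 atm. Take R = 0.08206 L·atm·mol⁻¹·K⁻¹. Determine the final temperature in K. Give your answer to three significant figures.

T₂ ≈ 331 K

From PV = nRT: V₁ = nRT₁/P₁ = 9.633 L.
V constant ⇒ P ∝ T: V₂ = V₁; T₂ = T₁·(P₂/P₁) = 331.3 K.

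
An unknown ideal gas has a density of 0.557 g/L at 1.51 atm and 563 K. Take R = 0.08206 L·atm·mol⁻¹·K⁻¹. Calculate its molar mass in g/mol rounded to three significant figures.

ρ = PM/(RT) ⇒ M = ρRT/P = (0.557 × 0.08206 × 563.0) / 1.51

M ≈ 17.0 g/mol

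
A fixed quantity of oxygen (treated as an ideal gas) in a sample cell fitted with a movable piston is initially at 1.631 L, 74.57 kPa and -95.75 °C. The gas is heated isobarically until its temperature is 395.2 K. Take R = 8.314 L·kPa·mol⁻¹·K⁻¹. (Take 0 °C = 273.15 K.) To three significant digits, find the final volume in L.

Convert: T₁ = 177.4 K.
Isobaric, so V/T is constant: P₂ = P₁; V₂ = V₁·(T₂/T₁) = 3.633 L.

V₂ ≈ 3.63 L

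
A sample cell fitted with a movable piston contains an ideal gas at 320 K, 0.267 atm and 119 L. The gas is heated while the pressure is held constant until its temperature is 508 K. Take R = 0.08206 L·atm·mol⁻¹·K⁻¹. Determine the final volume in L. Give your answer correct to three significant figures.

V₂ ≈ 189 L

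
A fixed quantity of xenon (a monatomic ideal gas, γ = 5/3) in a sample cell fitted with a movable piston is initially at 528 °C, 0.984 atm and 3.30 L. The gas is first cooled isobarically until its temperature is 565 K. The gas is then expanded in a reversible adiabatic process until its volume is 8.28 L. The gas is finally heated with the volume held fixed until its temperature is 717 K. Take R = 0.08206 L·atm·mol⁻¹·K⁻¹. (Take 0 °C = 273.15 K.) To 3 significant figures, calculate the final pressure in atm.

Convert: T₁ = 801.1 K.
P constant ⇒ V ∝ T: P₂ = P₁; V₂ = V₁·(T₂/T₁) = 2.327 L.
Adiabatic (γ = 5/3), T V^(γ−1) and P V^γ constant: T₃ = T₂·(V₂/V₃)^(γ−1) = 242.4 K; P₃ = P₂·(V₂/V₃)^γ = 0.1187 atm.
Isochoric, so P/T is constant: V₄ = V₃; P₄ = P₃·(T₄/T₃) = 0.3510 atm.

P₄ ≈ 0.351 atm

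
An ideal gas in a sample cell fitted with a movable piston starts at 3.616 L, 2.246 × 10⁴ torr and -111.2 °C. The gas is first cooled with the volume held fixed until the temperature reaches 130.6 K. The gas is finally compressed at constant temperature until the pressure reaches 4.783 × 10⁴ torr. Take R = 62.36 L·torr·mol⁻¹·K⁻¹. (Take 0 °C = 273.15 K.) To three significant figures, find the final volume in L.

Convert: T₁ = 161.9 K.
Isochoric, so P/T is constant: V₂ = V₁; P₂ = P₁·(T₂/T₁) = 1.811e+04 torr.
T constant ⇒ Boyle's law P V = const: T₃ = T₂; V₃ = V₂·(P₂/P₃) = 1.369 L.

V₃ ≈ 1.37 L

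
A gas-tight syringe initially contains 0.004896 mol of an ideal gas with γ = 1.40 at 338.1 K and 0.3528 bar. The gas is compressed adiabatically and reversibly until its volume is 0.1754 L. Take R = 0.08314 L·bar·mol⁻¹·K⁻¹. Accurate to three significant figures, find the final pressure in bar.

P₂ ≈ 1.08 bar

From PV = nRT: V₁ = nRT₁/P₁ = 0.3901 L.
Adiabatic (γ = 1.40), T V^(γ−1) and P V^γ constant: T₂ = T₁·(V₁/V₂)^(γ−1) = 465.5 K; P₂ = P₁·(V₁/V₂)^γ = 1.080 bar.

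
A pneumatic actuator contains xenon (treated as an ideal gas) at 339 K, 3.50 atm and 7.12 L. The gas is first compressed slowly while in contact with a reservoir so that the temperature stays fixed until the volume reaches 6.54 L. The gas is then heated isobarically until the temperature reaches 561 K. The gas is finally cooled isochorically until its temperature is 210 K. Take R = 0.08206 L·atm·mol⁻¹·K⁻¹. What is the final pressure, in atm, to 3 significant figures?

Isothermal, so P V is constant: T₂ = T₁; P₂ = P₁·(V₁/V₂) = 3.810 atm.
P constant ⇒ V ∝ T: P₃ = P₂; V₃ = V₂·(T₃/T₂) = 10.82 L.
Isochoric, so P/T is constant: V₄ = V₃; P₄ = P₃·(T₄/T₃) = 1.426 atm.

P₄ ≈ 1.43 atm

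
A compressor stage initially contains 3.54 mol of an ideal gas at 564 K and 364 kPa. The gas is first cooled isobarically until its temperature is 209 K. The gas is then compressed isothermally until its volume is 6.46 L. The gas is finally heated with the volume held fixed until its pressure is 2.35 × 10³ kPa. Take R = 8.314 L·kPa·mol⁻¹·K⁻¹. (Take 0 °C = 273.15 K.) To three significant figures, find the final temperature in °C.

From PV = nRT: V₁ = nRT₁/P₁ = 45.60 L.
P constant ⇒ V ∝ T: P₂ = P₁; V₂ = V₁·(T₂/T₁) = 16.90 L.
T constant ⇒ Boyle's law P V = const: T₃ = T₂; P₃ = P₂·(V₂/V₃) = 952.2 kPa.
V constant ⇒ P ∝ T: V₄ = V₃; T₄ = T₃·(P₄/P₃) = 515.8 K.

T₄ ≈ 243 °C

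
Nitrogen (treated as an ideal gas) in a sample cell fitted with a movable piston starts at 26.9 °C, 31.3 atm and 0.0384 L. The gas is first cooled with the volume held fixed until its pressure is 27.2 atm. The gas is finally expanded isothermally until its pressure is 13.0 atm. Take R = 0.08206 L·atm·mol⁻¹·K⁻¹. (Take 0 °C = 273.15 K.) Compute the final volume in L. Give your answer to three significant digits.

Convert: T₁ = 300.0 K.
V constant ⇒ P ∝ T: V₂ = V₁; T₂ = T₁·(P₂/P₁) = 260.7 K.
Isothermal, so P V is constant: T₃ = T₂; V₃ = V₂·(P₂/P₃) = 0.08034 L.

V₃ ≈ 0.0803 L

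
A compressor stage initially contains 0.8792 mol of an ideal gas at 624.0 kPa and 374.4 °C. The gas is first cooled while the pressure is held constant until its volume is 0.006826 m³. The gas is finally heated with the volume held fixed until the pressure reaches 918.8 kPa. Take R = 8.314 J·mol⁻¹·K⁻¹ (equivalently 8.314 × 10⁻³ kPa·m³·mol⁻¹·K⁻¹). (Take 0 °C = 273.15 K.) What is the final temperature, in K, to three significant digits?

T₃ ≈ 858 K

Convert: T₁ = 647.5 K.
From PV = nRT: V₁ = nRT₁/P₁ = 0.007586 m³.
P constant ⇒ V ∝ T: P₂ = P₁; T₂ = T₁·(V₂/V₁) = 582.7 K.
Isochoric, so P/T is constant: V₃ = V₂; T₃ = T₂·(P₃/P₂) = 858.0 K.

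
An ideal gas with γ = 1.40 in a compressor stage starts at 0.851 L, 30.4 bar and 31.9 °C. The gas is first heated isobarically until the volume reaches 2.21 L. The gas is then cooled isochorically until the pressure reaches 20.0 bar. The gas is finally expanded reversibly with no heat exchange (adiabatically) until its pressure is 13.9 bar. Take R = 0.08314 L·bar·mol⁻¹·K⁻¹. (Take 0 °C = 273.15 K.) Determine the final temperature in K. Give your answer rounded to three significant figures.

Convert: T₁ = 305.0 K.
P constant ⇒ V ∝ T: P₂ = P₁; T₂ = T₁·(V₂/V₁) = 792.2 K.
V constant ⇒ P ∝ T: V₃ = V₂; T₃ = T₂·(P₃/P₂) = 521.2 K.
Adiabatic (γ = 1.40), T V^(γ−1) and P V^γ constant: T₄ = T₃·(P₄/P₃)^((γ−1)/γ) = 469.7 K; V₄ = V₃·(P₃/P₄)^(1/γ) = 2.866 L.

T₄ ≈ 470 K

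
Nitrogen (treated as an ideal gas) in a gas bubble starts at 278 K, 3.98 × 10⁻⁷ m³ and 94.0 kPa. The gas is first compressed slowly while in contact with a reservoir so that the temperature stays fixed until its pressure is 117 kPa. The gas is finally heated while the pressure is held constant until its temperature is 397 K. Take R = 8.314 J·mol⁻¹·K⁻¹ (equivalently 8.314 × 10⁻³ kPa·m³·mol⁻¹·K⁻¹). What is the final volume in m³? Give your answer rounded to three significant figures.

Isothermal, so P V is constant: T₂ = T₁; V₂ = V₁·(P₁/P₂) = 3.198e-07 m³.
P constant ⇒ V ∝ T: P₃ = P₂; V₃ = V₂·(T₃/T₂) = 4.566e-07 m³.

V₃ ≈ 4.57e-07 m³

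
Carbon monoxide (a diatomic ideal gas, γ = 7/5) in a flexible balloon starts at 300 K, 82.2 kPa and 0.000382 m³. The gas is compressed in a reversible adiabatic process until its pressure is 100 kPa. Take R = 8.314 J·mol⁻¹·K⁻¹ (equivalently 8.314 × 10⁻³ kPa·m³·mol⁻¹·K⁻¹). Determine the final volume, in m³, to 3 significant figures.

Adiabatic (γ = 7/5), T V^(γ−1) and P V^γ constant: T₂ = T₁·(P₂/P₁)^((γ−1)/γ) = 317.3 K; V₂ = V₁·(P₁/P₂)^(1/γ) = 0.0003321 m³.

V₂ ≈ 0.000332 m³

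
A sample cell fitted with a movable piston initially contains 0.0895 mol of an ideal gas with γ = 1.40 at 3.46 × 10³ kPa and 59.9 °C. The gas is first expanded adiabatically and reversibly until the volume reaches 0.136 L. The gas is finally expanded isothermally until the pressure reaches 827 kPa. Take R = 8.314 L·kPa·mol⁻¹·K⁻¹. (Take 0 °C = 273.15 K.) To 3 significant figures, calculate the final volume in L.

V₃ ≈ 0.232 L

Convert: T₁ = 333.0 K.
From PV = nRT: V₁ = nRT₁/P₁ = 0.07163 L.
Adiabatic (γ = 1.40), T V^(γ−1) and P V^γ constant: T₂ = T₁·(V₁/V₂)^(γ−1) = 257.7 K; P₂ = P₁·(V₁/V₂)^γ = 1410 kPa.
Isothermal, so P V is constant: T₃ = T₂; V₃ = V₂·(P₂/P₃) = 0.2319 L.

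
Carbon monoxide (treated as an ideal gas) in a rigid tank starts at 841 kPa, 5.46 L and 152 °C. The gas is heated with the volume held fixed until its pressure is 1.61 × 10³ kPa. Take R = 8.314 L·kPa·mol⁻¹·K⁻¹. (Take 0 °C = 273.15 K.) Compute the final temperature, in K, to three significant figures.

T₂ ≈ 814 K

Convert: T₁ = 425.1 K.
V constant ⇒ P ∝ T: V₂ = V₁; T₂ = T₁·(P₂/P₁) = 813.9 K.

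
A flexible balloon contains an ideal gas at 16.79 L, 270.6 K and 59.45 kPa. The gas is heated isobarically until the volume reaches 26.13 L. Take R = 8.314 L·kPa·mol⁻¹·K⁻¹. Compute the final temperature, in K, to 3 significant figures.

T₂ ≈ 421 K

Isobaric, so V/T is constant: P₂ = P₁; T₂ = T₁·(V₂/V₁) = 421.1 K.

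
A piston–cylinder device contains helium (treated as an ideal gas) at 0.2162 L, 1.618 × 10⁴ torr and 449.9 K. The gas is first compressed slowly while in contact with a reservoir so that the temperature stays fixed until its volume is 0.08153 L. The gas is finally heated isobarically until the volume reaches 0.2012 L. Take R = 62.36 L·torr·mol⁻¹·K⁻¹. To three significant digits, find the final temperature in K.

T₃ ≈ 1.11e+03 K

Isothermal, so P V is constant: T₂ = T₁; P₂ = P₁·(V₁/V₂) = 4.291e+04 torr.
P constant ⇒ V ∝ T: P₃ = P₂; T₃ = T₂·(V₃/V₂) = 1110 K.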